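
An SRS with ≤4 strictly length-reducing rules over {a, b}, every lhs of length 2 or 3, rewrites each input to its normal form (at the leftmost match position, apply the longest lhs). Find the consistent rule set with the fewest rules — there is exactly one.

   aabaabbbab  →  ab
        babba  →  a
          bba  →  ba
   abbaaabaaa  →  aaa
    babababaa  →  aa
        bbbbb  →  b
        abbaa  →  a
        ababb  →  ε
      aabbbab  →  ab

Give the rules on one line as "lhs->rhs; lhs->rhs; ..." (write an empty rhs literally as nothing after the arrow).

  | aabaabbbab => aabbbab => aabab => ab
  | babba => aaba => a
  | bba => ba
  | abbaaabaaa => abaaabaaa => aabaaa => aaa

aba->; bab->aa; bb->; bba->ba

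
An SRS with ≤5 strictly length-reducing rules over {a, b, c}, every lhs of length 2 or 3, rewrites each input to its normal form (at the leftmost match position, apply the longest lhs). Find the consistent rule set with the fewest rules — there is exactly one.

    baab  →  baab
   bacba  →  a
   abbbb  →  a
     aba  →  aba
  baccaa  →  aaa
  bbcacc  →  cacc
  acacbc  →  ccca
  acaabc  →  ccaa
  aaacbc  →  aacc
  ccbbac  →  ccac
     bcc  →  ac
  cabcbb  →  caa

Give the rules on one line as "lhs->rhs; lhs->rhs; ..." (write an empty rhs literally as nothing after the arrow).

  | baab
  | bacba => bba => a
  | abbbb => abb => a
  | aba

aca->cc; bac->b; bb->; bc->a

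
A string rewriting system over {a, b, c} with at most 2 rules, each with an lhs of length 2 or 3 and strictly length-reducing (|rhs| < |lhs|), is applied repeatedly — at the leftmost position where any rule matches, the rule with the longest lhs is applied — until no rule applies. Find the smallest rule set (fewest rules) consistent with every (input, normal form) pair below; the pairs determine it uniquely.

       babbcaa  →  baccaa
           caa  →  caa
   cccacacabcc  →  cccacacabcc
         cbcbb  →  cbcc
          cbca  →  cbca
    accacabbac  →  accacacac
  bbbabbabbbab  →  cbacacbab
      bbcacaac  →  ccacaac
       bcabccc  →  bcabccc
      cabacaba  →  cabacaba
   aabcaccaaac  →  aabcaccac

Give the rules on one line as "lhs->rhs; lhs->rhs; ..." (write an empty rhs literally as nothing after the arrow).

  | babbcaa => baccaa
  | caa
  | cccacacabcc
  | cbcbb => cbcc

aaa->a; bb->c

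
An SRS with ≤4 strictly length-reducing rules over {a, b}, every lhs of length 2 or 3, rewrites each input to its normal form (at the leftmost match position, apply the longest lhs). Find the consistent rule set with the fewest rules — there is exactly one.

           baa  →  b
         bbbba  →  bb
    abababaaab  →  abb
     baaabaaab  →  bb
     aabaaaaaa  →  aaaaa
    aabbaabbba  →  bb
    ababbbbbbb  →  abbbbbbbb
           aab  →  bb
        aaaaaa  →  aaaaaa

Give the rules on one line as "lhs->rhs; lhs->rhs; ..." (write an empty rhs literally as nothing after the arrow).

  | baa => ba => b
  | bbbba => bb
  | abababaaab => abbabaaab => abaaab => abaab => abab => abb
  | baaabaaab => baabaaab => babaaab => bbaaab => aab => bb

aab->bb; ba->b; bba->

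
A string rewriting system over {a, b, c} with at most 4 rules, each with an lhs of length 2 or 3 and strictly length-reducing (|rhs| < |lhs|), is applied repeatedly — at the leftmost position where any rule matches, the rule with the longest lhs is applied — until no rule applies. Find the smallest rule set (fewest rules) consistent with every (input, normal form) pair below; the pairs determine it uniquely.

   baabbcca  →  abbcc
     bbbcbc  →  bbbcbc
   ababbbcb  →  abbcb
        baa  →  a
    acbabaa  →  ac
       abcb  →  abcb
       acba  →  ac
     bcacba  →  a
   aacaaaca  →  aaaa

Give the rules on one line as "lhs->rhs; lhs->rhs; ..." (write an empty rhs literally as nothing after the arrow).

  | baabbcca => abbcca => abbcc
  | bbbcbc
  | ababbbcb => abbcb
  | baa => a

ba->; bab->; ca->c; cac->a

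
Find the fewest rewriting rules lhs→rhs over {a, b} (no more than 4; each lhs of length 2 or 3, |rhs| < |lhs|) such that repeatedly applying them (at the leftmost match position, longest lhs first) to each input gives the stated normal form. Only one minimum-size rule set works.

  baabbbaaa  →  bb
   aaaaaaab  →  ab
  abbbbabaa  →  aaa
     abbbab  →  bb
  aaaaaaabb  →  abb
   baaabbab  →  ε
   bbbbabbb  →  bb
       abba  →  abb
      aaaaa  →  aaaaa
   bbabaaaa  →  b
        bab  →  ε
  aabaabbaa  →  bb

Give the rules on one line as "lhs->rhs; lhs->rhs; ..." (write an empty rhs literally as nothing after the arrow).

  | baabbbaaa => babbbaaa => bbaaa => bbaa => bba => bb
  | aaaaaaab => aaaaabb => aaabbb => abbbb => ab
  | abbbbabaa => ababaa => aaa
  | abbbab => aab => bb

aab->bb; ba->b; bab->; bbb->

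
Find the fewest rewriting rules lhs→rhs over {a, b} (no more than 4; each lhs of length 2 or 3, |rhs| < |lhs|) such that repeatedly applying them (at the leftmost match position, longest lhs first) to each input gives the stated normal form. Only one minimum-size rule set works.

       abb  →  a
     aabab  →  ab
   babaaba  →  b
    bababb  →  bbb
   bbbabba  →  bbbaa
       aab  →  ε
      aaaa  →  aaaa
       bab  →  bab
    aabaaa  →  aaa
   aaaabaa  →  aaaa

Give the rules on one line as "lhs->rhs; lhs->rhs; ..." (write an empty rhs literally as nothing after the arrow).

aab->; aba->; abb->a

  | abb => a
  | aabab => ab
  | babaaba => baba => b
  | bababb => bbb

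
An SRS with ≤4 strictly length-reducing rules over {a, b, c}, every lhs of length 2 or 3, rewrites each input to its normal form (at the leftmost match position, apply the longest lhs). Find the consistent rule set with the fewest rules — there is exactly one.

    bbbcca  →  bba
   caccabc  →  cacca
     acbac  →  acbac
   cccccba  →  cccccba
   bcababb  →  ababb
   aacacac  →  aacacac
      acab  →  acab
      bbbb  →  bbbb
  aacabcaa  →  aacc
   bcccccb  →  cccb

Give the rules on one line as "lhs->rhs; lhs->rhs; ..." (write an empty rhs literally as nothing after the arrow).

aaa->c; bc->; bcc->

  | bbbcca => bba
  | caccabc => cacca
  | acbac
  | cccccba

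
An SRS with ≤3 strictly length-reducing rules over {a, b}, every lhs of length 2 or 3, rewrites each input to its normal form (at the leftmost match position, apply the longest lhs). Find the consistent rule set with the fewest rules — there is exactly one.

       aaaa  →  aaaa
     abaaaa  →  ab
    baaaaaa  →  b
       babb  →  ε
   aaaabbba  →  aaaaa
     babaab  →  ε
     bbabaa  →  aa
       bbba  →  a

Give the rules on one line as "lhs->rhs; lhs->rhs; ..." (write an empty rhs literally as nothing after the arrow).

  | aaaa
  | abaaaa => abaaa => abaa => aba => ab
  | baaaaaa => baaaaa => baaaa => baaa => baa => ba => b
  | babb => bbb => ε

ba->b; bbb->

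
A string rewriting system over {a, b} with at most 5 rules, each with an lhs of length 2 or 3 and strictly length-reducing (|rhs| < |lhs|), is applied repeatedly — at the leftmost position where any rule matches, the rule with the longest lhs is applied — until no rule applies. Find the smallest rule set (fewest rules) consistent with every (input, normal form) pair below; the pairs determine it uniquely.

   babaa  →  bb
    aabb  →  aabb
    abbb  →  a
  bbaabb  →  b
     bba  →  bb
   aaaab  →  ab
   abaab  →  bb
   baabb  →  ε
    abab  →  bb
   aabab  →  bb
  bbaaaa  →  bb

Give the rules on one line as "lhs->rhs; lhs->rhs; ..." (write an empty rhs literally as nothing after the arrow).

aaa->; aba->ba; ba->b; bbb->

  | babaa => bbaa => bba => bb
  | aabb
  | abbb => a
  | bbaabb => bbabb => bbbb => b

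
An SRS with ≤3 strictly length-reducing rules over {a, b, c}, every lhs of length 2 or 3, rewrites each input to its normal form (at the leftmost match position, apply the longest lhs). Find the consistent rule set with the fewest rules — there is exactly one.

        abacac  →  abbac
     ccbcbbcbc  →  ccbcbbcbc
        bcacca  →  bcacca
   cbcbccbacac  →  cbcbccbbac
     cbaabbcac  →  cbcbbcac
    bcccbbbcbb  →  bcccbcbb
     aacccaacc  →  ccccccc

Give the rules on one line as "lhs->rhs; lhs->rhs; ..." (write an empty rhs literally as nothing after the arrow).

  | abacac => abbac
  | ccbcbbcbc
  | bcacca
  | cbcbccbacac => cbcbccbbac

aa->c; aca->ba; bbb->b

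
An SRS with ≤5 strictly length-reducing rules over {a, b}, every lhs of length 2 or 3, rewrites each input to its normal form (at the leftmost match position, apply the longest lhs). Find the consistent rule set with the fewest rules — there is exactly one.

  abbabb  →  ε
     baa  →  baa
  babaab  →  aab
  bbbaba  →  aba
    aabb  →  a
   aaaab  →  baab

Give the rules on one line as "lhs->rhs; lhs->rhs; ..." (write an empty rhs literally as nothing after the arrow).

aaa->ba; abb->; bab->; bbb->

  | abbabb => abb => ε
  | baa
  | babaab => aab
  | bbbaba => aba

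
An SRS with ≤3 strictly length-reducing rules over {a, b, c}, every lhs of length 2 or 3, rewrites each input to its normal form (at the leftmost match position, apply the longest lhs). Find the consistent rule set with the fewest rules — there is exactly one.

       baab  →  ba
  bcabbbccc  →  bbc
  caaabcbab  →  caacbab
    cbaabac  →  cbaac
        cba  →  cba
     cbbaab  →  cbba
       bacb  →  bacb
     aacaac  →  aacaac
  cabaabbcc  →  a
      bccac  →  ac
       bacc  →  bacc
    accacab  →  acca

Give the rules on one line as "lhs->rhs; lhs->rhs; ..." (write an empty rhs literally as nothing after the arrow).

  | baab => ba
  | bcabbbccc => bbbccc => bbc
  | caaabcbab => caacbab
  | cbaabac => cbaac

aab->a; bcc->; cab->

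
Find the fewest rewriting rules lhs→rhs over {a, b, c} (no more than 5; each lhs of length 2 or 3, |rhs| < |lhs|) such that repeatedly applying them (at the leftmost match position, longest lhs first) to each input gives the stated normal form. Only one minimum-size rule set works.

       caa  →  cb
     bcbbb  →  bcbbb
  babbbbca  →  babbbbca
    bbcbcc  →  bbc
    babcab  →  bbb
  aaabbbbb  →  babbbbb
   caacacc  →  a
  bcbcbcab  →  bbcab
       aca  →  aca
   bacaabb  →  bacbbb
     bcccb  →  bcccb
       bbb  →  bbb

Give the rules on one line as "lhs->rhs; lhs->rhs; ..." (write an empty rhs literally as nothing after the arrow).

aa->b; abc->a; acc->a; cbc->

  | caa => cb
  | bcbbb
  | babbbbca
  | bbcbcc => bbc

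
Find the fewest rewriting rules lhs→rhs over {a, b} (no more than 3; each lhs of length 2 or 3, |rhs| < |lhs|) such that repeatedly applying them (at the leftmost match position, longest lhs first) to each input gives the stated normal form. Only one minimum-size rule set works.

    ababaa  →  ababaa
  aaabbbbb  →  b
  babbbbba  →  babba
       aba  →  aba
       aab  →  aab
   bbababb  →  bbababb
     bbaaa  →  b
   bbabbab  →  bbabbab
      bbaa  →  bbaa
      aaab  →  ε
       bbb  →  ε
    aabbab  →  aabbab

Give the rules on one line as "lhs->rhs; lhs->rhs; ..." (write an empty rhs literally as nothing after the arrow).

  | ababaa
  | aaabbbbb => bbbbbbb => bbbb => b
  | babbbbba => babba
  | aba

aaa->bb; bbb->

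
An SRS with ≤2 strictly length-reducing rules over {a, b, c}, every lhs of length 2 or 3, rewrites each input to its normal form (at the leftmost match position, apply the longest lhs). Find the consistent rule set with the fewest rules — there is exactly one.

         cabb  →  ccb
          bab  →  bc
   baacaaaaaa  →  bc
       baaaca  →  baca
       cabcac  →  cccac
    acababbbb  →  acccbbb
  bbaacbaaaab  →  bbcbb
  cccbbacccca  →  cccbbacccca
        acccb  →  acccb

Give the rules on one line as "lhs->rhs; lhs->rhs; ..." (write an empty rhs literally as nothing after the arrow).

aa->; ab->c

  | cabb => ccb
  | bab => bc
  | baacaaaaaa => bcaaaaaa => bcaaaa => bcaa => bc
  | baaaca => baca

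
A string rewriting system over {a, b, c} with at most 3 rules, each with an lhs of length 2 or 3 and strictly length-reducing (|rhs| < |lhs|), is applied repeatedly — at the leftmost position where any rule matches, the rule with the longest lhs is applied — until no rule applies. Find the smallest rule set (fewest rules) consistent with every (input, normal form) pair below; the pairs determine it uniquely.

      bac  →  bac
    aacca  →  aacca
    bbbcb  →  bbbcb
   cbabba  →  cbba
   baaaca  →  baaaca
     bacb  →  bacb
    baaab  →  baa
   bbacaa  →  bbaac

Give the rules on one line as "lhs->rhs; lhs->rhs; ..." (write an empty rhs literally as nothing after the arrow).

  | bac
  | aacca
  | bbbcb
  | cbabba => cbba

ab->; caa->ac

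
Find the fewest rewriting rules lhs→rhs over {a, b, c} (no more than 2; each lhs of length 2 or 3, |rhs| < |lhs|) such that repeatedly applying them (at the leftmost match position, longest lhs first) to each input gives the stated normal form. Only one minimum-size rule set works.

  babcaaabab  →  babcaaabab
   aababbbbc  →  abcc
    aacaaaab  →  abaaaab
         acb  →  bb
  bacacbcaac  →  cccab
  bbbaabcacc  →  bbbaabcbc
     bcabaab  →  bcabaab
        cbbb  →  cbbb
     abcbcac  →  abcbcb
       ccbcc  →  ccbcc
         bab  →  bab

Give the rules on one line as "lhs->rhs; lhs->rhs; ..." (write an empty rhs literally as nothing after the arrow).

  | babcaaabab
  | aababbbbc => aababbcc => aabaccc => aabbcc => aaccc => abcc
  | aacaaaab => abaaaab
  | acb => bb

ac->b; bbc->cc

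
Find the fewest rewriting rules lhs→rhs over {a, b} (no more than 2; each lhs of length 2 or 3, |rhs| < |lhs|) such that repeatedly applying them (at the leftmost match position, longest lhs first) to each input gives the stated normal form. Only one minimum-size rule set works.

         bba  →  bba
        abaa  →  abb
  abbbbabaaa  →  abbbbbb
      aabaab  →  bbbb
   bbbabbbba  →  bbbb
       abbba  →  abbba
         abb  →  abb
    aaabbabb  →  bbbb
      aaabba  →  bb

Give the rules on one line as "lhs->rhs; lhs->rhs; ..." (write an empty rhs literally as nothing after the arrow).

  | bba
  | abaa => abb
  | abbbbabaaa => abbbbaaaa => abbbbbaa => abbbbbb
  | aabaab => bbaab => bbbb

aa->b; bab->ba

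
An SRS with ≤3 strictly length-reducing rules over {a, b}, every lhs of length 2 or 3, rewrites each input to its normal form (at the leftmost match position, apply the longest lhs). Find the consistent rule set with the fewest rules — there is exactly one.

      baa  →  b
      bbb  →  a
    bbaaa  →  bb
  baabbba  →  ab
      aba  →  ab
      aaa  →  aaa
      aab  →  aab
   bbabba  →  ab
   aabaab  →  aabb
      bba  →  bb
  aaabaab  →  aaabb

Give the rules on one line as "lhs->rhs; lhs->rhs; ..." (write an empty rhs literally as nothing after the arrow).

ba->b; bbb->a

  | baa => ba => b
  | bbb => a
  | bbaaa => bbaa => bba => bb
  | baabbba => babbba => bbbba => aba => ab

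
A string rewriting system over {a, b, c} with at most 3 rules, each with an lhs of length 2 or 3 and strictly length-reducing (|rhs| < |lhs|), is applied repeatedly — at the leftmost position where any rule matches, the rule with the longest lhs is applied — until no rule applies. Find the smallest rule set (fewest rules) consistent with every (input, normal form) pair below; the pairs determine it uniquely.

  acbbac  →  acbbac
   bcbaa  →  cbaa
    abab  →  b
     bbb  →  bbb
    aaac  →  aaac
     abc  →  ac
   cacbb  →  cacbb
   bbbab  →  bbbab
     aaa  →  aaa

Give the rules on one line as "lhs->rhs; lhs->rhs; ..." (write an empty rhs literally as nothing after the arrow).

  | acbbac
  | bcbaa => cbaa
  | abab => b
  | bbb

aba->; bc->c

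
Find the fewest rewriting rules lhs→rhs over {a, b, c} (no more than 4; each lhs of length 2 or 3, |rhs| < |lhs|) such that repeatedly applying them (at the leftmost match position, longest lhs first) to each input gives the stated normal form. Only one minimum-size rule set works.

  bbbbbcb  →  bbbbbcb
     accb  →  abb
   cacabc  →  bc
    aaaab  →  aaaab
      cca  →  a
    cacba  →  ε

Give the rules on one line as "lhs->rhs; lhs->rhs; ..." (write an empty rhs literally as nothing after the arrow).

ba->a; ca->; cc->b

  | bbbbbcb
  | accb => abb
  | cacabc => cabc => bc
  | aaaab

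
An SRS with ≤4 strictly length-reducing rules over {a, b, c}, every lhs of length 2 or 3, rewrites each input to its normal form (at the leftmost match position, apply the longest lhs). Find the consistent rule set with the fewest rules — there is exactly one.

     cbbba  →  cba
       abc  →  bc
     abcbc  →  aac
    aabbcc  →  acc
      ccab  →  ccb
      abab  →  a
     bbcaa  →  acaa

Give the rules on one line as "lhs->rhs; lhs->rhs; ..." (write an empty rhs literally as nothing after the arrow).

ab->b; bb->a; bcb->aa

  | cbbba => caba => cba
  | abc => bc
  | abcbc => bcbc => aac
  | aabbcc => abbcc => bbcc => acc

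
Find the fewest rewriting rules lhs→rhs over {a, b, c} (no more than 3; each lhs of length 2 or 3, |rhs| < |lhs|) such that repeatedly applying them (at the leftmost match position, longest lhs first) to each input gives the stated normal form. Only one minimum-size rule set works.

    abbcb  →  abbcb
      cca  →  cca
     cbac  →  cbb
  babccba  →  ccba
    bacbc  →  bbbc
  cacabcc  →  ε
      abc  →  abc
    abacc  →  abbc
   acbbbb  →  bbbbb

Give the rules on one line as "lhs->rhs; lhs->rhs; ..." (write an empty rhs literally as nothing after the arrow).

  | abbcb
  | cca
  | cbac => cbb
  | babccba => ccba

ac->b; bab->; ccc->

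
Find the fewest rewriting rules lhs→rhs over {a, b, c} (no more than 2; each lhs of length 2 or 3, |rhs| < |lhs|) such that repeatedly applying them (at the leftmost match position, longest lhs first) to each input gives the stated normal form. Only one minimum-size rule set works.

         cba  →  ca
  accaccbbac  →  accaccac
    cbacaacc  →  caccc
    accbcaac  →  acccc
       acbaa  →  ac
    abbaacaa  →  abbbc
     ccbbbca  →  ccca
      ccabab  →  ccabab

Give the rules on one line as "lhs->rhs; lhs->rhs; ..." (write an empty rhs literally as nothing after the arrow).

  | cba => ca
  | accaccbbac => accaccbac => accaccac
  | cbacaacc => cacaacc => cacbcc => caccc
  | accbcaac => acccaac => acccbc => acccc

aa->b; cb->c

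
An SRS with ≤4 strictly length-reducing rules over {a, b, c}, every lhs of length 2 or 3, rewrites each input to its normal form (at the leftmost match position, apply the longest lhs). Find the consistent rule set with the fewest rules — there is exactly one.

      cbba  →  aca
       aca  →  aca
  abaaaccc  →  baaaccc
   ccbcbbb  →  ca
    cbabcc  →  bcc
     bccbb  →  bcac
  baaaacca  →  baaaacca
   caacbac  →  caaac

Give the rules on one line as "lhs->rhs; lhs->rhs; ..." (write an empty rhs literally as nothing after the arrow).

ab->b; cb->; cbb->ac

  | cbba => aca
  | aca
  | abaaaccc => baaaccc
  | ccbcbbb => ccbbb => cacb => ca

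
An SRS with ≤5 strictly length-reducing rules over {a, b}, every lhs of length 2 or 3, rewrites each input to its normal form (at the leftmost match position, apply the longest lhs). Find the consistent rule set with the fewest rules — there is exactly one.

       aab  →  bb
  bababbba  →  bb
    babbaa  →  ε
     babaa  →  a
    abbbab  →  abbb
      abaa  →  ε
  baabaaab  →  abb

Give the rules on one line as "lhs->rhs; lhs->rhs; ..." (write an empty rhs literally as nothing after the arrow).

aa->; aaa->ab; aab->bb; ba->

  | aab => bb
  | bababbba => babbba => bbba => bb
  | babbaa => bbaa => ba => ε
  | babaa => baa => a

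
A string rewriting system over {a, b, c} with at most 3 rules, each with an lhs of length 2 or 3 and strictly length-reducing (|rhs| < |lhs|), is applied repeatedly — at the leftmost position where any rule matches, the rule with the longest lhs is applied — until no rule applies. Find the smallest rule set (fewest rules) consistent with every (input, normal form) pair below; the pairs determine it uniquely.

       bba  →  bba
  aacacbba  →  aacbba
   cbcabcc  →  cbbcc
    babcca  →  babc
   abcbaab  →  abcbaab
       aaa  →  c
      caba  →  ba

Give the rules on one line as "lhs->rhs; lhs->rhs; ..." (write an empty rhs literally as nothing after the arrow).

aaa->c; ca->

  | bba
  | aacacbba => aacbba
  | cbcabcc => cbbcc
  | babcca => babc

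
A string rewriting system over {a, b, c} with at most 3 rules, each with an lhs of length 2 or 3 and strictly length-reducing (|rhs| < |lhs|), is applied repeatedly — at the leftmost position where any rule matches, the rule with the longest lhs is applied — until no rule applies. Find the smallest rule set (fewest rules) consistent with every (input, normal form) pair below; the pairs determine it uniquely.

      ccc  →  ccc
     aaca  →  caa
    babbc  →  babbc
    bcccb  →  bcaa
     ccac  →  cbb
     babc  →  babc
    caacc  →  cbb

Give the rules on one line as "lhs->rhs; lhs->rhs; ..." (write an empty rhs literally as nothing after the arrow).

aac->ca; cac->bb; ccb->aa

  | ccc
  | aaca => caa
  | babbc
  | bcccb => bcaa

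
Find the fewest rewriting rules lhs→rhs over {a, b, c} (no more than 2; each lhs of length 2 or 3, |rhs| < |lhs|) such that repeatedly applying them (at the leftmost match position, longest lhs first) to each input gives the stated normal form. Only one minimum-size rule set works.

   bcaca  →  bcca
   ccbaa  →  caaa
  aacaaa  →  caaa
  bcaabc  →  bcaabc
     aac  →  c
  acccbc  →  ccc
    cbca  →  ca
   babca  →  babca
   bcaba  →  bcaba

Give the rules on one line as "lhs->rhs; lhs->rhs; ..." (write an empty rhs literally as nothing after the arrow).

  | bcaca => bcca
  | ccbaa => caaa
  | aacaaa => acaaa => caaa
  | bcaabc

ac->c; cb->a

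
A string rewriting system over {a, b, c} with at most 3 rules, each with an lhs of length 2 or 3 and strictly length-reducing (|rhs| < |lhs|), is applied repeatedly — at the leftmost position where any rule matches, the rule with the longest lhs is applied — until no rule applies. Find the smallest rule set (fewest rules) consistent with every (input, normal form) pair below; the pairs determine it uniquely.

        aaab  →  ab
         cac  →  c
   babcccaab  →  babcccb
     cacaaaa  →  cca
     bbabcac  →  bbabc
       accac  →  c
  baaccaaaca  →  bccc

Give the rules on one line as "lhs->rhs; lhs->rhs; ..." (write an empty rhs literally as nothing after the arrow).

  | aaab => ab
  | cac => c
  | babcccaab => babcccb
  | cacaaaa => ccaaa => cca

aa->; ac->; aca->c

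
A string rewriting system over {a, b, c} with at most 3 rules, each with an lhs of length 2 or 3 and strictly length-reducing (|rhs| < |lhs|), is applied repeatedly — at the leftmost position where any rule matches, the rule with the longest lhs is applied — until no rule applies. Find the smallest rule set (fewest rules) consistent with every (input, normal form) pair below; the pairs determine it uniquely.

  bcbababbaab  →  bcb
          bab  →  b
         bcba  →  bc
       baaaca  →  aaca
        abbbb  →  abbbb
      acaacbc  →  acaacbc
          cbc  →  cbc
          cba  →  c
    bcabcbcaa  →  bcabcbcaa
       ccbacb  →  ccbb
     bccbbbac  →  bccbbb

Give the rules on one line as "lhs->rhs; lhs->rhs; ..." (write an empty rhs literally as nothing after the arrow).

  | bcbababbaab => bcbabbaab => bcbbaab => bcbab => bcb
  | bab => b
  | bcba => bc
  | baaaca => aaca

ba->; bac->b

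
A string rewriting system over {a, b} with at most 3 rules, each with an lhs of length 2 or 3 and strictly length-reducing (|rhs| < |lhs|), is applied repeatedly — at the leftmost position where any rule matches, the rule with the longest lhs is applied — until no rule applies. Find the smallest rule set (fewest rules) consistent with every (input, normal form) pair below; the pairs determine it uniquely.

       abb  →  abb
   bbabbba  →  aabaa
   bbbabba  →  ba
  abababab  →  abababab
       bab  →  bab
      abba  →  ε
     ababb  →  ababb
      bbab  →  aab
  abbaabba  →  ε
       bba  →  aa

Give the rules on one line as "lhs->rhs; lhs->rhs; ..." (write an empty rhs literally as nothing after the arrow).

  | abb
  | bbabbba => aabbba => aabaa
  | bbbabba => baabba => baaaa => ba
  | abababab

aaa->; bba->aa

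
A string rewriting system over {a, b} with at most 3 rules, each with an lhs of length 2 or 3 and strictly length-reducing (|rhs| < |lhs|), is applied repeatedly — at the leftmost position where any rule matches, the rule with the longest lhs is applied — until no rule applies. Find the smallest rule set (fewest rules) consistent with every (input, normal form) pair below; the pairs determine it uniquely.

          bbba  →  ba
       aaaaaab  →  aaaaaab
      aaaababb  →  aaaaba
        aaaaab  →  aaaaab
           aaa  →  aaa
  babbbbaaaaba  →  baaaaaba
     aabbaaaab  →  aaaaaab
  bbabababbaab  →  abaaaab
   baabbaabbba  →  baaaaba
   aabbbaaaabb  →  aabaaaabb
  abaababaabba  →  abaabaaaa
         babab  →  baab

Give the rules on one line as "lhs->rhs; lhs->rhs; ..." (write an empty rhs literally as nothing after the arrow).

bab->ba; bba->a

  | bbba => ba
  | aaaaaab
  | aaaababb => aaaabab => aaaaba
  | aaaaab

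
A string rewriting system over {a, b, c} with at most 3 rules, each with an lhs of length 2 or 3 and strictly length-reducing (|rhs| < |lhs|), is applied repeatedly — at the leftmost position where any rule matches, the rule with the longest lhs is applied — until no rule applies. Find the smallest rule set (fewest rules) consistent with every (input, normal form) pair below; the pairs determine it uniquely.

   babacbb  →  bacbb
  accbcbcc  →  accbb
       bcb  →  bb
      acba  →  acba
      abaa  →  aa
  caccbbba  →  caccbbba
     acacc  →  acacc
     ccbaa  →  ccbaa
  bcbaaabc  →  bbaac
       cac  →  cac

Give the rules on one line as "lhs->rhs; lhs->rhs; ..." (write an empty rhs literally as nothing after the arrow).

ab->; bc->b

  | babacbb => bacbb
  | accbcbcc => accbbcc => accbbc => accbb
  | bcb => bb
  | acba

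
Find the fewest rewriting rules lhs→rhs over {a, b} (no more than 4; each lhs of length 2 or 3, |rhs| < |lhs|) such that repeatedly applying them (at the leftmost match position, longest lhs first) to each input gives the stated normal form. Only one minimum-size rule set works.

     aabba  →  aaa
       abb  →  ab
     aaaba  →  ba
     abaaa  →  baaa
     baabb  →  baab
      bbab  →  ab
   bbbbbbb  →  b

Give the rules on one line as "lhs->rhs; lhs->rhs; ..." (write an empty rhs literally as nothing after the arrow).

aba->ba; bb->b; bba->a

  | aabba => aaa
  | abb => ab
  | aaaba => aaba => aba => ba
  | abaaa => baaa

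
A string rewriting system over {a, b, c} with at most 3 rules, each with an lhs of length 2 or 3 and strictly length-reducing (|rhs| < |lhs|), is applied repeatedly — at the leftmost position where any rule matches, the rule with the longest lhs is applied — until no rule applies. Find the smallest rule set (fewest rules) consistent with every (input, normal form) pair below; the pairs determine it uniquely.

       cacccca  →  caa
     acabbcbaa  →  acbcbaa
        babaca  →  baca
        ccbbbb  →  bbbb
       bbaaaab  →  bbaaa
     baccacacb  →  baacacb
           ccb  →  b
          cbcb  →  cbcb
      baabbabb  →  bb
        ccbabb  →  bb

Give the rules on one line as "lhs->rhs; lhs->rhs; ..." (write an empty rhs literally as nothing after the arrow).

ab->; cc->

  | cacccca => cacca => caa
  | acabbcbaa => acbcbaa
  | babaca => baca
  | ccbbbb => bbbb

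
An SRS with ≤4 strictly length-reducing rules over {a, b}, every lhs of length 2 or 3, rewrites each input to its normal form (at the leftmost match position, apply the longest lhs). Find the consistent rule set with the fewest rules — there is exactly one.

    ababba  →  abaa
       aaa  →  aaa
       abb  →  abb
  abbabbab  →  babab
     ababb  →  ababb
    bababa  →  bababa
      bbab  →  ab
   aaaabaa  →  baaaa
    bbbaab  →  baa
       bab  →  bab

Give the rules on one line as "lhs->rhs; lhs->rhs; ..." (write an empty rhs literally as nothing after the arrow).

aab->ba; bba->a; bbb->aa

  | ababba => abaa
  | aaa
  | abb
  | abbabbab => aabbab => babab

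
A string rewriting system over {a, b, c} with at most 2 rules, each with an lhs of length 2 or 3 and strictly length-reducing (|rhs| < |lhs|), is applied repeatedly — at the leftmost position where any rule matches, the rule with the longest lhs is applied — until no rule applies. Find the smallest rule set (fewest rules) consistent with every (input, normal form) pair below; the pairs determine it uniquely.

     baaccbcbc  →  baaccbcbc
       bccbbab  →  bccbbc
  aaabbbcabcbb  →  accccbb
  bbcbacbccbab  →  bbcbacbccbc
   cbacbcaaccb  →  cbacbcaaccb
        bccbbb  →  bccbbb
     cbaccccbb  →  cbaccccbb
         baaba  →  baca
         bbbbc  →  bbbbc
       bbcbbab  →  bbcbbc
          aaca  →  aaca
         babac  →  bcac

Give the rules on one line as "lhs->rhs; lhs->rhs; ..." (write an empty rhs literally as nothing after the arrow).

  | baaccbcbc
  | bccbbab => bccbbc
  | aaabbbcabcbb => aabcabcbb => accabcbb => accccbb
  | bbcbacbccbab => bbcbacbccbc

ab->c; abb->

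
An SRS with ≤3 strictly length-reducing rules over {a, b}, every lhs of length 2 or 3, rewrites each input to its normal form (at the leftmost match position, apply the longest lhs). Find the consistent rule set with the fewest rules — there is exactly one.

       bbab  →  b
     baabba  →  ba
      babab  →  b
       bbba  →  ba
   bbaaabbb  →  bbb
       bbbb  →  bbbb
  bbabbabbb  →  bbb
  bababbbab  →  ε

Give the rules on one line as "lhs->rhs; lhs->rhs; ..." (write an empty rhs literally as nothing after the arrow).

  | bbab => ab => b
  | baabba => babba => ba
  | babab => ab => b
  | bbba => ba

ab->b; bab->; bba->a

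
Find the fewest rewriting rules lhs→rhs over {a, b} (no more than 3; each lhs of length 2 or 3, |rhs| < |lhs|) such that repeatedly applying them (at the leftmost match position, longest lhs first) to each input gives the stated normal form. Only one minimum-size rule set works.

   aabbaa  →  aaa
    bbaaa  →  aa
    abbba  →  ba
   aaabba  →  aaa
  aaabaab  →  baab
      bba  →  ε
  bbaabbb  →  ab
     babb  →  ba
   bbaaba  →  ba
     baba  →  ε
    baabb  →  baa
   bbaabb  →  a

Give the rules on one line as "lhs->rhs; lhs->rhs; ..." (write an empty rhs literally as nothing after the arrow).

aba->ba; bb->; bba->

  | aabbaa => aaa
  | bbaaa => aa
  | abbba => aba => ba
  | aaabba => aaa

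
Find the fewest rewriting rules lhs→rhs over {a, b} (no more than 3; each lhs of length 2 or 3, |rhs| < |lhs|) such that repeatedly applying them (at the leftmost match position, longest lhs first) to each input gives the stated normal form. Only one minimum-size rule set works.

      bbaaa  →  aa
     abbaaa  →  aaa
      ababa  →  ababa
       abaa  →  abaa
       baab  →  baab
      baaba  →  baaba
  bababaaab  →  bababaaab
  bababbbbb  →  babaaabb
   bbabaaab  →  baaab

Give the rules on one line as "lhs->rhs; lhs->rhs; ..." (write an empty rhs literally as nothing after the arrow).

bba->; bbb->aa

  | bbaaa => aa
  | abbaaa => aaa
  | ababa
  | abaa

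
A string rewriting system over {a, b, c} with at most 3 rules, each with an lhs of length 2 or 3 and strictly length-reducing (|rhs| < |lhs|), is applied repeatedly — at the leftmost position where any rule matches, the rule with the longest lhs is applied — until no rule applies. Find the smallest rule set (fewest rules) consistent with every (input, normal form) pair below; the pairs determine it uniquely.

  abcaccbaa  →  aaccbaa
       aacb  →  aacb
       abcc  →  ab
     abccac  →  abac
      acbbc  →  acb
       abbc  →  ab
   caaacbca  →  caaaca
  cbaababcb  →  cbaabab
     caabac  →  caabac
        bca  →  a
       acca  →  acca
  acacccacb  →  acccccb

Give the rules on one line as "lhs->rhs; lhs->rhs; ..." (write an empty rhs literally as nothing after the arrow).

  | abcaccbaa => aaccbaa
  | aacb
  | abcc => ab
  | abccac => abac

bc->; bcc->b; cac->cc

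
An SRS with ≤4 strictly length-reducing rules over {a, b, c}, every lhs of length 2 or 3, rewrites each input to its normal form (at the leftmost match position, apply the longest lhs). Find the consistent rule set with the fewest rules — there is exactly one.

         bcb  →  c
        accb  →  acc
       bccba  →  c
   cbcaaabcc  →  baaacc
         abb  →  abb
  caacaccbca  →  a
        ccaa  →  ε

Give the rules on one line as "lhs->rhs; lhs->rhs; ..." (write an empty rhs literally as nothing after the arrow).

bc->c; ca->; cb->c; cbc->b

  | bcb => cb => c
  | accb => acc
  | bccba => ccba => cca => c
  | cbcaaabcc => baaabcc => baaacc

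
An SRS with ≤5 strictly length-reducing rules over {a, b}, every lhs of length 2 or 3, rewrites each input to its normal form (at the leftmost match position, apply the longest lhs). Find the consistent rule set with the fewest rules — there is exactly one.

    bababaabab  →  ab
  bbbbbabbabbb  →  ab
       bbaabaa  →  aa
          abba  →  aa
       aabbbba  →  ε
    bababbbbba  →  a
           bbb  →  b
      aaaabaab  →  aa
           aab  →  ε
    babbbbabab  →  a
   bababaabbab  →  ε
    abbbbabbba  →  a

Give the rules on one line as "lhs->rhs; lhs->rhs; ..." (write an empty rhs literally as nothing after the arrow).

aab->; ba->; bab->ba; bb->

  | bababaabab => baabaabab => abaabab => aabab => ab
  | bbbbbabbabbb => bbbabbabbb => babbabbb => bababbb => baabbb => abbb => ab
  | bbaabaa => aabaa => aa
  | abba => aa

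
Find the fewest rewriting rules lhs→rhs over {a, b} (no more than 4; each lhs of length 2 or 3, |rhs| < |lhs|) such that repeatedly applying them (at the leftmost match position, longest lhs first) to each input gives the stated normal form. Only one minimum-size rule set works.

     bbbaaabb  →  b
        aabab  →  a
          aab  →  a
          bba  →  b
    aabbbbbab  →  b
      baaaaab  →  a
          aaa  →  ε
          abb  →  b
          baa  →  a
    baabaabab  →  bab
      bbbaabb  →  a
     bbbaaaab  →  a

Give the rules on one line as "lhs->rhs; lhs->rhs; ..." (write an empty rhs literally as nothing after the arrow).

  | bbbaaabb => aaaabb => abb => aa => b
  | aabab => bbab => aab => bb => a
  | aab => bb => a
  | bba => aa => b

aa->b; aaa->; bb->a; bbb->a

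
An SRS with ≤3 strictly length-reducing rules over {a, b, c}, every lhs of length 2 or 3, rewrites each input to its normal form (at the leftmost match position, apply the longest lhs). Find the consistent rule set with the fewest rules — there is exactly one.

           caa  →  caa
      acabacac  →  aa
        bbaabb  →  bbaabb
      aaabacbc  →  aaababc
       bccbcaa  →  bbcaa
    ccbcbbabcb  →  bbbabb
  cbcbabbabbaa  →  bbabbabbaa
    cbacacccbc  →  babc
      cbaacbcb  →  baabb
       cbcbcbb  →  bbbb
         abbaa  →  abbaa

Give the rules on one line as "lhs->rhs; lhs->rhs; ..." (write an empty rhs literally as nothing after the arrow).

  | caa
  | acabacac => aacac => aa
  | bbaabb
  | aaabacbc => aaababc

cab->; cac->; cb->b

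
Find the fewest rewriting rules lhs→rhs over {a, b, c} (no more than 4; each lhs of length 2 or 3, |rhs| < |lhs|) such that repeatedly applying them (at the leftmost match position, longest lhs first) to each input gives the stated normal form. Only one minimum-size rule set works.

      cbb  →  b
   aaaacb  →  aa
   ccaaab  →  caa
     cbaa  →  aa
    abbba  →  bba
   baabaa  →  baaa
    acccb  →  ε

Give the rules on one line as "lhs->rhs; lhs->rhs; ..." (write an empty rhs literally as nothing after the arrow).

ab->; ac->; cb->; cc->c

  | cbb => b
  | aaaacb => aaab => aa
  | ccaaab => caaab => caa
  | cbaa => aa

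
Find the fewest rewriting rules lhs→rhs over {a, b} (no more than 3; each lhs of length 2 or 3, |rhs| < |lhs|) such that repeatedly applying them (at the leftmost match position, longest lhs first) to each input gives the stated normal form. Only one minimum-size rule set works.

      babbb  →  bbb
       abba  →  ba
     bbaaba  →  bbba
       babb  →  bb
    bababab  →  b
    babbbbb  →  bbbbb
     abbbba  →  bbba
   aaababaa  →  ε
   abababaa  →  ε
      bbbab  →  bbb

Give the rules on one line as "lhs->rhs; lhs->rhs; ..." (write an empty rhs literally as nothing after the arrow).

  | babbb => bbb
  | abba => ba
  | bbaaba => bbba
  | babb => bb

aa->; ab->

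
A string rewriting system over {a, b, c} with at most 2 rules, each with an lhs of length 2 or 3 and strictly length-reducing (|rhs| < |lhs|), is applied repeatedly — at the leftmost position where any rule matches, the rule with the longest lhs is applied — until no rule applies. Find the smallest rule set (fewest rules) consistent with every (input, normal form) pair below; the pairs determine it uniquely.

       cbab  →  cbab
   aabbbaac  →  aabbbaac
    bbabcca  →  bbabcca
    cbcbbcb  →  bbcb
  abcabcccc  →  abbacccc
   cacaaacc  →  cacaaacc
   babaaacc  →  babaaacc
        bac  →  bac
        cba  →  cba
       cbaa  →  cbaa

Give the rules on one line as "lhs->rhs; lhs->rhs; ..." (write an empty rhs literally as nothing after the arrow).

  | cbab
  | aabbbaac
  | bbabcca
  | cbcbbcb => bbcb

cab->ba; cbc->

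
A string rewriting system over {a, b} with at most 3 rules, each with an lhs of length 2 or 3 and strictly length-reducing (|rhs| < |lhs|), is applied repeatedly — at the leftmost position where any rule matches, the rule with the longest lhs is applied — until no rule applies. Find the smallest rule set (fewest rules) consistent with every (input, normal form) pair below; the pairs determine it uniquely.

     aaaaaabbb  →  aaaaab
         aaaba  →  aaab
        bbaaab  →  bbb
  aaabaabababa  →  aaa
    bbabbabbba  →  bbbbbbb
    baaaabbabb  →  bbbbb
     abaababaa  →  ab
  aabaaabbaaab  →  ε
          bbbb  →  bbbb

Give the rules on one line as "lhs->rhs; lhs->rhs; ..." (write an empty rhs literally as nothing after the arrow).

  | aaaaaabbb => aaaaab
  | aaaba => aaab
  | bbaaab => bbaab => bbab => bbb
  | aaabaabababa => aaababababa => aaabbababa => aaababa => aaabba => aaa

abb->; ba->b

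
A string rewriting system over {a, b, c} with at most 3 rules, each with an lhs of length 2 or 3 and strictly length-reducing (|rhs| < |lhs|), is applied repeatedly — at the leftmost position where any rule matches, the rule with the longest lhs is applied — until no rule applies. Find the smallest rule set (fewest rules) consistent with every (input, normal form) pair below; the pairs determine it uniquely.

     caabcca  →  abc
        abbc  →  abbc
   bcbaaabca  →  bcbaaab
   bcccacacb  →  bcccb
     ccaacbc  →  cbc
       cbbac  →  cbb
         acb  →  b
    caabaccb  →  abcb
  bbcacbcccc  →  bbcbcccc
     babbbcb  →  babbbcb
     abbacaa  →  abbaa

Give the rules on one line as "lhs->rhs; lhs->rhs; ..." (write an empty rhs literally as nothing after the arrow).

  | caabcca => abcca => abc
  | abbc
  | bcbaaabca => bcbaaab
  | bcccacacb => bcccacb => bcccb

ac->; ca->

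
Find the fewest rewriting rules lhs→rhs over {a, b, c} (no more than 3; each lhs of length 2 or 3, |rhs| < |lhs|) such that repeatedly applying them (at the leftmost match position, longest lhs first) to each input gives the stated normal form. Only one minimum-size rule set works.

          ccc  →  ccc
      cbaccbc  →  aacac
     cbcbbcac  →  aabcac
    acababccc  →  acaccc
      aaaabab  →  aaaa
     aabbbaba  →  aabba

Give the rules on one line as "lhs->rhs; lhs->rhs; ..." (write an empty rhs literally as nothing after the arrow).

  | ccc
  | cbaccbc => aaccbc => aacac
  | cbcbbcac => acbbcac => aabcac
  | acababccc => acaccc

bab->; cb->a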